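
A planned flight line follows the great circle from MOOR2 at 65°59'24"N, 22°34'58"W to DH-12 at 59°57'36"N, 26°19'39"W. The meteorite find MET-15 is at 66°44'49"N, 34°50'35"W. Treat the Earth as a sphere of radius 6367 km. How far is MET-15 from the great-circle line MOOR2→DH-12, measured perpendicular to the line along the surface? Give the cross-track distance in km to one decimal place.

550.8 km

MOOR2: φ = +65.99000°, λ = -22.58278°
DH-12: φ = +59.96000°, λ = -26.32750°
MET-15: φ = +66.74694°, λ = -34.84306°
δ₁₃ = central angle MOOR2→MET-15 = 0.086641 rad  (haversine)
θ₁₃ = bearing MOOR2→MET-15 = 284.343°,  θ₁₂ = bearing MOOR2→DH-12 = 197.440°
dₓₜ = R·arcsin(sin δ₁₃ · sin(θ₁₃ − θ₁₂)) = 6367·arcsin(0.08653·sin(86.902°)) = 550.834 km
|dₓₜ| = 550.834 km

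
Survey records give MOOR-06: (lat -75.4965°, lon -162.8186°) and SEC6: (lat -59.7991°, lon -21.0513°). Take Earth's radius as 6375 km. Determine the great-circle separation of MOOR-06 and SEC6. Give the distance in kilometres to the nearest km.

4724 km

Δφ = 15.6974°,  Δλ = 141.7673°
a = sin²(Δφ/2) + cos φ₁ cos φ₂ sin²(Δλ/2) = 0.131116
c = 2·arcsin(√a) = 0.741039 rad = 42.4584°
d = R·c = 6375 × 0.741039 = 4724.1 km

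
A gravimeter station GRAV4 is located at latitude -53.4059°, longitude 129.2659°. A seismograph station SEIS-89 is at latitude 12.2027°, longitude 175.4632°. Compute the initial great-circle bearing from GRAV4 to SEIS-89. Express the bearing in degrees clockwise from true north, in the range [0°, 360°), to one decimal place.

Δλ = 46.1973°
y = sin Δλ · cos φ₂ = 0.705421
x = cos φ₁ sin φ₂ − sin φ₁ cos φ₂ cos Δλ = 0.669185
θ = atan2(y, x) = 46.5100° → 46.5100° (mod 360°)

46.5°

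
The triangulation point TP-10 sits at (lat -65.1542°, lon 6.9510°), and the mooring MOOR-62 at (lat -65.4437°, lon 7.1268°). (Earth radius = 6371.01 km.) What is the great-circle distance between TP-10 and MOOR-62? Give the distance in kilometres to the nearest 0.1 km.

33.2 km

Δφ = -0.2895°,  Δλ = 0.1758°
a = sin²(Δφ/2) + cos φ₁ cos φ₂ sin²(Δλ/2) = 0.000007
c = 2·arcsin(√a) = 0.005213 rad = 0.2987°
d = R·c = 6371.01 × 0.005213 = 33.2 km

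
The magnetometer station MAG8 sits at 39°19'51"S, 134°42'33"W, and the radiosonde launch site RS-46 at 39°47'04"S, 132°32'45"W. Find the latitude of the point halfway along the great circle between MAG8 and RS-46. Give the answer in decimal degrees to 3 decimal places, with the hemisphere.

MAG8: φ = -39.33083°, λ = -134.70917°
RS-46: φ = -39.78444°, λ = -132.54583°
Bx = cos φ₂ cos Δλ = 0.767910,  By = cos φ₂ sin Δλ = 0.029008
φₘ = atan2(sin φ₁ + sin φ₂, √((cos φ₁ + Bx)² + By²)) = -39.56265°
λₘ = λ₁ + atan2(By, cos φ₁ + Bx) = -133.63104°

39.563°S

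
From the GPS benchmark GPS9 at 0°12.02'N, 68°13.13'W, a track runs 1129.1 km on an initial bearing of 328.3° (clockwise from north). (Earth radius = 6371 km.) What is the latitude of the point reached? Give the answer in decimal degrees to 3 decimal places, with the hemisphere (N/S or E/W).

GPS9: φ = +0.20033°, λ = -68.21883°
δ = d/R = 1129.1/6371 = 0.177225 rad
φ₂ = arcsin(sin φ₁ cos δ + cos φ₁ sin δ cos θ)
   = arcsin(0.00350·0.98434 + 0.99999·0.17630·0.85081) = 8.82620°
λ₂ = λ₁ + atan2(sin θ sin δ cos φ₁, cos δ − sin φ₁ sin φ₂) = -73.59822°

8.826°N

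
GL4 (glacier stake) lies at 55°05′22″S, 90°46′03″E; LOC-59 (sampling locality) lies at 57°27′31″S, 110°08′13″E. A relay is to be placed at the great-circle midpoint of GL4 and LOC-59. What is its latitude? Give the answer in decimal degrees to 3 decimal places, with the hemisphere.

56.652°S

GL4: φ = -55.08944°, λ = +90.76750°
LOC-59: φ = -57.45861°, λ = +110.13694°
Bx = cos φ₂ cos Δλ = 0.507463,  By = cos φ₂ sin Δλ = 0.178402
φₘ = atan2(sin φ₁ + sin φ₂, √((cos φ₁ + Bx)² + By²)) = -56.65239°
λₘ = λ₁ + atan2(By, cos φ₁ + Bx) = 100.14935°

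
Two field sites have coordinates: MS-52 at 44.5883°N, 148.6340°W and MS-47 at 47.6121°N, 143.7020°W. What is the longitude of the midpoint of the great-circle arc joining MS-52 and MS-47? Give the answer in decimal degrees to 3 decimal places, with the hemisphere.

Bx = cos φ₂ cos Δλ = 0.671650,  By = cos φ₂ sin Δλ = 0.057959
φₘ = atan2(sin φ₁ + sin φ₂, √((cos φ₁ + Bx)² + By²)) = 46.12670°
λₘ = λ₁ + atan2(By, cos φ₁ + Bx) = -146.23568°

146.236°W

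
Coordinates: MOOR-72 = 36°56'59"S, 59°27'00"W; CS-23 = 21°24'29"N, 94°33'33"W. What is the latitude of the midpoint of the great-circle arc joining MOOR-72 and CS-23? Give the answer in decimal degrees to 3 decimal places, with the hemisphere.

8.143°S

MOOR-72: φ = -36.94972°, λ = -59.45000°
CS-23: φ = +21.40806°, λ = -94.55917°
Bx = cos φ₂ cos Δλ = 0.761615,  By = cos φ₂ sin Δλ = -0.535454
φₘ = atan2(sin φ₁ + sin φ₂, √((cos φ₁ + Bx)² + By²)) = -8.14309°
λₘ = λ₁ + atan2(By, cos φ₁ + Bx) = -78.38549°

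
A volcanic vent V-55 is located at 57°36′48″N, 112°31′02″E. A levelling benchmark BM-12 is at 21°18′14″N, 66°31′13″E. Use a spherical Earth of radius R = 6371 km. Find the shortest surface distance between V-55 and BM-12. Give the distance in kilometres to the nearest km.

5470 km

V-55: φ = +57.61333°, λ = +112.51722°
BM-12: φ = +21.30389°, λ = +66.52028°
Δφ = -36.3094°,  Δλ = -45.9969°
a = sin²(Δφ/2) + cos φ₁ cos φ₂ sin²(Δλ/2) = 0.173262
c = 2·arcsin(√a) = 0.858629 rad = 49.1958°
d = R·c = 6371 × 0.858629 = 5470.3 km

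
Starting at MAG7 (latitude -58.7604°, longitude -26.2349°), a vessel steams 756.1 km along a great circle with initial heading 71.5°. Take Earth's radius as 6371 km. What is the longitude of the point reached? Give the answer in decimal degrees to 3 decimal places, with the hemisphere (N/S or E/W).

δ = d/R = 756.1/6371 = 0.118678 rad
φ₂ = arcsin(sin φ₁ cos δ + cos φ₁ sin δ cos θ)
   = arcsin(-0.85501·0.99297 + 0.51862·0.11840·0.31730) = -56.04823°
λ₂ = λ₁ + atan2(sin θ sin δ cos φ₁, cos δ − sin φ₁ sin φ₂) = -14.63694°

14.637°W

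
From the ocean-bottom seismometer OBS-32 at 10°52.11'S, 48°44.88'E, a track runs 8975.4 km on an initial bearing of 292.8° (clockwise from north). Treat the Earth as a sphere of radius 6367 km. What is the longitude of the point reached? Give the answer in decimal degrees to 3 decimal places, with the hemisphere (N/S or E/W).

OBS-32: φ = -10.86850°, λ = +48.74800°
δ = d/R = 8975.4/6367 = 1.409675 rad
φ₂ = arcsin(sin φ₁ cos δ + cos φ₁ sin δ cos θ)
   = arcsin(-0.18856·0.16043 + 0.98206·0.98705·0.38752) = 20.20538°
λ₂ = λ₁ + atan2(sin θ sin δ cos φ₁, cos δ − sin φ₁ sin φ₂) = -27.08612°

27.086°W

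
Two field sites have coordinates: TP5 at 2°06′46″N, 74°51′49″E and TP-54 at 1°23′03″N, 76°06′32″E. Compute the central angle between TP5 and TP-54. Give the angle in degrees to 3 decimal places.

1.442°

TP5: φ = +2.11278°, λ = +74.86361°
TP-54: φ = +1.38417°, λ = +76.10889°
Δφ = -0.7286°,  Δλ = 1.2453°
a = sin²(Δφ/2) + cos φ₁ cos φ₂ sin²(Δλ/2) = 0.000158
c = 2·arcsin(√a) = 0.025172 rad = 1.4423°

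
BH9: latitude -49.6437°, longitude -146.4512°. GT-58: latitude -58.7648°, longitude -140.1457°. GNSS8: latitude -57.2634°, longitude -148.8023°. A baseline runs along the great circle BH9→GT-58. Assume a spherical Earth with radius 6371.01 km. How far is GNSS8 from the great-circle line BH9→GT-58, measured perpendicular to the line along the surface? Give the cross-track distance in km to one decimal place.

δ₁₃ = central angle BH9→GNSS8 = 0.135194 rad  (haversine)
θ₁₃ = bearing BH9→GNSS8 = 189.474°,  θ₁₂ = bearing BH9→GT-58 = 160.509°
dₓₜ = R·arcsin(sin δ₁₃ · sin(θ₁₃ − θ₁₂)) = 6371.01·arcsin(0.13478·sin(28.964°)) = 416.133 km
|dₓₜ| = 416.133 km

416.1 km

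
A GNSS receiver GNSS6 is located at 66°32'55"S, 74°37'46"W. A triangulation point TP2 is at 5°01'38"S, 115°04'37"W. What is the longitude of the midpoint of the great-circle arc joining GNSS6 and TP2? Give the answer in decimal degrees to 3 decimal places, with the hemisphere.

GNSS6: φ = -66.54861°, λ = -74.62944°
TP2: φ = -5.02722°, λ = -115.07694°
Bx = cos φ₂ cos Δλ = 0.758073,  By = cos φ₂ sin Δλ = -0.646255
φₘ = atan2(sin φ₁ + sin φ₂, √((cos φ₁ + Bx)² + By²)) = -37.19283°
λₘ = λ₁ + atan2(By, cos φ₁ + Bx) = -103.83564°

103.836°W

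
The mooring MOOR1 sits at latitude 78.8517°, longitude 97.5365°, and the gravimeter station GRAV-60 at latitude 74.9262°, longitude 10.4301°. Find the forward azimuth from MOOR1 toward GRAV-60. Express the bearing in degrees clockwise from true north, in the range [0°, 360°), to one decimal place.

Δλ = -87.1064°
y = sin Δλ · cos φ₂ = -0.259731
x = cos φ₁ sin φ₂ − sin φ₁ cos φ₂ cos Δλ = 0.173816
θ = atan2(y, x) = -56.2090° → 303.7910° (mod 360°)

303.8°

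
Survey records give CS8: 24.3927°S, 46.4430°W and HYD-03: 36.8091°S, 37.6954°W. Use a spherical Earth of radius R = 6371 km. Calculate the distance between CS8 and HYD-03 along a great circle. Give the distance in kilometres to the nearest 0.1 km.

1612.8 km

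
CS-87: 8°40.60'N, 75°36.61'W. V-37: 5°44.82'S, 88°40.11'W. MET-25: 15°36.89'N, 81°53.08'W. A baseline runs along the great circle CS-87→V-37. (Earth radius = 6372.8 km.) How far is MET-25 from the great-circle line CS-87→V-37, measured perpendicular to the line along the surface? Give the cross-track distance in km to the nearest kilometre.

1023 km

CS-87: φ = +8.67667°, λ = -75.61017°
V-37: φ = -5.74700°, λ = -88.66850°
MET-25: φ = +15.61483°, λ = -81.88467°
δ₁₃ = central angle CS-87→MET-25 = 0.161583 rad  (haversine)
θ₁₃ = bearing CS-87→MET-25 = 319.136°,  θ₁₂ = bearing CS-87→V-37 = 222.515°
dₓₜ = R·arcsin(sin δ₁₃ · sin(θ₁₃ − θ₁₂)) = 6372.8·arcsin(0.16088·sin(96.622°)) = 1022.805 km
|dₓₜ| = 1022.805 km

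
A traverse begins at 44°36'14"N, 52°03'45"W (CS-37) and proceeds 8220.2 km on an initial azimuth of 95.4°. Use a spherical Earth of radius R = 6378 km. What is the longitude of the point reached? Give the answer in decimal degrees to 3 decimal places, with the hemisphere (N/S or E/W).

22.639°E

CS-37: φ = +44.60389°, λ = -52.06250°
δ = d/R = 8220.2/6378 = 1.288837 rad
φ₂ = arcsin(sin φ₁ cos δ + cos φ₁ sin δ cos θ)
   = arcsin(0.70220·0.27824 + 0.71198·0.96051·-0.09411) = 7.52866°
λ₂ = λ₁ + atan2(sin θ sin δ cos φ₁, cos δ − sin φ₁ sin φ₂) = 22.63900°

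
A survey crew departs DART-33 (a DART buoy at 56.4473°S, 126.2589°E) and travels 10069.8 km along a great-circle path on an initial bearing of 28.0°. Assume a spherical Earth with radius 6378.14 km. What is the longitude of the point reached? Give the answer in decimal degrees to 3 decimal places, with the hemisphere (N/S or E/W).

158.954°E

δ = d/R = 10069.8/6378.14 = 1.578799 rad
φ₂ = arcsin(sin φ₁ cos δ + cos φ₁ sin δ cos θ)
   = arcsin(-0.83338·-0.00800 + 0.55270·0.99997·0.88295) = 29.64746°
λ₂ = λ₁ + atan2(sin θ sin δ cos φ₁, cos δ − sin φ₁ sin φ₂) = 158.95432°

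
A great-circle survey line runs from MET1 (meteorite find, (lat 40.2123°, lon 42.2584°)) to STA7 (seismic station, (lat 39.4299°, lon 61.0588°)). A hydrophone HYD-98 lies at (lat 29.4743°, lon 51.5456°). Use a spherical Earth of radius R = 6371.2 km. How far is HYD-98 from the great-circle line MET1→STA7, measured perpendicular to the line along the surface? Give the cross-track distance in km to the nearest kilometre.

1192 km

δ₁₃ = central angle MET1→HYD-98 = 0.229524 rad  (haversine)
θ₁₃ = bearing MET1→HYD-98 = 141.864°,  θ₁₂ = bearing MET1→STA7 = 87.022°
dₓₜ = R·arcsin(sin δ₁₃ · sin(θ₁₃ − θ₁₂)) = 6371.2·arcsin(0.22751·sin(54.842°)) = 1192.042 km
|dₓₜ| = 1192.042 km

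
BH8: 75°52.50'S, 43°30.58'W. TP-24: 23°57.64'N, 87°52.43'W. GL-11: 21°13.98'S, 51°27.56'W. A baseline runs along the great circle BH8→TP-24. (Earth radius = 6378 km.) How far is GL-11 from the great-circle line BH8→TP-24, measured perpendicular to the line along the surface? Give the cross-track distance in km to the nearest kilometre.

BH8: φ = -75.87500°, λ = -43.50967°
TP-24: φ = +23.96067°, λ = -87.87383°
GL-11: φ = -21.23300°, λ = -51.45933°
δ₁₃ = central angle BH8→GL-11 = 0.956361 rad  (haversine)
θ₁₃ = bearing BH8→GL-11 = 350.922°,  θ₁₂ = bearing BH8→TP-24 = 318.908°
dₓₜ = R·arcsin(sin δ₁₃ · sin(θ₁₃ − θ₁₂)) = 6378·arcsin(0.81710·sin(32.015°)) = 2857.414 km
|dₓₜ| = 2857.414 km

2857 km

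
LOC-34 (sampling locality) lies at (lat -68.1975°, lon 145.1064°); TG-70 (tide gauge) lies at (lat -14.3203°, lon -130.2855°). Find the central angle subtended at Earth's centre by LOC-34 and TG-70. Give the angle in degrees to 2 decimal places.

74.72°

Δφ = 53.8772°,  Δλ = 84.6081°
a = sin²(Δφ/2) + cos φ₁ cos φ₂ sin²(Δλ/2) = 0.368267
c = 2·arcsin(√a) = 1.304183 rad = 74.7242°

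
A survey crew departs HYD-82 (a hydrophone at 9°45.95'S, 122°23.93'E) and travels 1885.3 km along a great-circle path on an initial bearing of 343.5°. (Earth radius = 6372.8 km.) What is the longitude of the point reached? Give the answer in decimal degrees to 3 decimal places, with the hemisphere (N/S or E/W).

HYD-82: φ = -9.76583°, λ = +122.39883°
δ = d/R = 1885.3/6372.8 = 0.295835 rad
φ₂ = arcsin(sin φ₁ cos δ + cos φ₁ sin δ cos θ)
   = arcsin(-0.16962·0.95656 + 0.98551·0.29154·0.95882) = 6.50151°
λ₂ = λ₁ + atan2(sin θ sin δ cos φ₁, cos δ − sin φ₁ sin φ₂) = 117.61840°

117.618°E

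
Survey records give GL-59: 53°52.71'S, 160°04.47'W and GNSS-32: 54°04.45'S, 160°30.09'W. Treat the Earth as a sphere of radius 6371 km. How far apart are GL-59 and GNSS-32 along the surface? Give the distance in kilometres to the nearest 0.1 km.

GL-59: φ = -53.87850°, λ = -160.07450°
GNSS-32: φ = -54.07417°, λ = -160.50150°
Δφ = -0.1957°,  Δλ = -0.4270°
a = sin²(Δφ/2) + cos φ₁ cos φ₂ sin²(Δλ/2) = 0.000008
c = 2·arcsin(√a) = 0.005556 rad = 0.3184°
d = R·c = 6371 × 0.005556 = 35.4 km

35.4 km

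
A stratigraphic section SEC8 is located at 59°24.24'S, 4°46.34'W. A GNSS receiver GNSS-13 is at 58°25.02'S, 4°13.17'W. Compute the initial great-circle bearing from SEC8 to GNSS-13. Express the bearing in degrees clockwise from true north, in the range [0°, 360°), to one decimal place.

SEC8: φ = -59.40400°, λ = -4.77233°
GNSS-13: φ = -58.41700°, λ = -4.21950°
Δλ = 0.5528°
y = sin Δλ · cos φ₂ = 0.005053
x = cos φ₁ sin φ₂ − sin φ₁ cos φ₂ cos Δλ = 0.017205
θ = atan2(y, x) = 16.3685° → 16.3685° (mod 360°)

16.4°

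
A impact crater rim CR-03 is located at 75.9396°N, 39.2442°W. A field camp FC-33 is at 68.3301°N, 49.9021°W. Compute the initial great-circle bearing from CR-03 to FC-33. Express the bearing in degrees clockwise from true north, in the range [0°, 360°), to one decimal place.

Δλ = -10.6579°
y = sin Δλ · cos φ₂ = -0.068292
x = cos φ₁ sin φ₂ − sin φ₁ cos φ₂ cos Δλ = -0.126241
θ = atan2(y, x) = -151.5881° → 208.4119° (mod 360°)

208.4°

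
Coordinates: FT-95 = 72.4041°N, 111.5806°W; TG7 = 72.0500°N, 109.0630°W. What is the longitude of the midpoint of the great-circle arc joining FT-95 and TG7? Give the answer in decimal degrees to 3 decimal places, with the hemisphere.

110.310°W

Bx = cos φ₂ cos Δλ = 0.307889,  By = cos φ₂ sin Δλ = 0.013538
φₘ = atan2(sin φ₁ + sin φ₂, √((cos φ₁ + Bx)² + By²)) = 72.23107°
λₘ = λ₁ + atan2(By, cos φ₁ + Bx) = -110.30966°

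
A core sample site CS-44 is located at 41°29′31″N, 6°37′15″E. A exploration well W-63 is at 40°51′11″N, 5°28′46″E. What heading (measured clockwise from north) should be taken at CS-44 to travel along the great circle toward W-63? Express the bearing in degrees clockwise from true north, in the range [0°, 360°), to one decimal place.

CS-44: φ = +41.49194°, λ = +6.62083°
W-63: φ = +40.85306°, λ = +5.47944°
Δλ = -1.1414°
y = sin Δλ · cos φ₂ = -0.015067
x = cos φ₁ sin φ₂ − sin φ₁ cos φ₂ cos Δλ = -0.011051
θ = atan2(y, x) = -126.2585° → 233.7415° (mod 360°)

233.7°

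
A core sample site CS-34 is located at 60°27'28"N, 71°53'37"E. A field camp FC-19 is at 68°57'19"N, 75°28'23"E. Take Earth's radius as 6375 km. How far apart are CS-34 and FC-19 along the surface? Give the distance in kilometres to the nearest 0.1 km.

CS-34: φ = +60.45778°, λ = +71.89361°
FC-19: φ = +68.95528°, λ = +75.47306°
Δφ = 8.4975°,  Δλ = 3.5794°
a = sin²(Δφ/2) + cos φ₁ cos φ₂ sin²(Δλ/2) = 0.005662
c = 2·arcsin(√a) = 0.150629 rad = 8.6304°
d = R·c = 6375 × 0.150629 = 960.3 km

960.3 km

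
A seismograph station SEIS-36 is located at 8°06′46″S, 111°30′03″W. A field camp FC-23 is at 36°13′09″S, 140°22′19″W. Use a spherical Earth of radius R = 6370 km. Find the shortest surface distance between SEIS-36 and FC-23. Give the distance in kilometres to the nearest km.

SEIS-36: φ = -8.11278°, λ = -111.50083°
FC-23: φ = -36.21917°, λ = -140.37194°
Δφ = -28.1064°,  Δλ = -28.8711°
a = sin²(Δφ/2) + cos φ₁ cos φ₂ sin²(Δλ/2) = 0.108598
c = 2·arcsin(√a) = 0.671637 rad = 38.4820°
d = R·c = 6370 × 0.671637 = 4278.3 km

4278 km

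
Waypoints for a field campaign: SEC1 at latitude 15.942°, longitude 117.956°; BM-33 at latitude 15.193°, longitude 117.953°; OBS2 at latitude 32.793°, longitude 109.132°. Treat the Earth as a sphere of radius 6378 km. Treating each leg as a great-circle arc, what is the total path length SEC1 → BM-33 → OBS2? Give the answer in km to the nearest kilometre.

SEC1→BM-33: c = 0.013073 rad, d = 83.38 km
BM-33→OBS2: c = 0.337470 rad, d = 2152.38 km
Total = 83.38 + 2152.38 = 2235.76 km

2236 km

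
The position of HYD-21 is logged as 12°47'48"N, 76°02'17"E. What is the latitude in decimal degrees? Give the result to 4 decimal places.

12.7967°N

12° + 47′/60 + 48″/3600 = 12 + 0.78333 + 0.01333 = 12.7967°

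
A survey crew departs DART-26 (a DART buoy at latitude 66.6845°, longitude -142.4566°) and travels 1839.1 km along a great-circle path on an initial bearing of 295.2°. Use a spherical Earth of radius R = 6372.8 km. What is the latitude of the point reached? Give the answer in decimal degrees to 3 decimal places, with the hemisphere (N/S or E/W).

δ = d/R = 1839.1/6372.8 = 0.288586 rad
φ₂ = arcsin(sin φ₁ cos δ + cos φ₁ sin δ cos θ)
   = arcsin(0.91834·0.95865 + 0.39579·0.28460·0.42578) = 68.17505°
λ₂ = λ₁ + atan2(sin θ sin δ cos φ₁, cos δ − sin φ₁ sin φ₂) = 173.70251°

68.175°N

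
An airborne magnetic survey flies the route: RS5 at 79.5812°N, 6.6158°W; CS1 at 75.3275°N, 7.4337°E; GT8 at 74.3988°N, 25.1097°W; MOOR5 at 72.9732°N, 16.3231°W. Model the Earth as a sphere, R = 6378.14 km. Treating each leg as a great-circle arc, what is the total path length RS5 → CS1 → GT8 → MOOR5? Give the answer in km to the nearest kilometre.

RS5→CS1: c = 0.090859 rad, d = 579.51 km
CS1→GT8: c = 0.147289 rad, d = 939.43 km
GT8→MOOR5: c = 0.049679 rad, d = 316.86 km
Total = 579.51 + 939.43 + 316.86 = 1835.80 km

1836 km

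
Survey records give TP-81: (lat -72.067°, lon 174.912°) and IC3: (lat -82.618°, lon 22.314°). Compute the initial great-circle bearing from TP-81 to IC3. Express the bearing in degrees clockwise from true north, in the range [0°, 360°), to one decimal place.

Δλ = -152.5980°
y = sin Δλ · cos φ₂ = -0.059132
x = cos φ₁ sin φ₂ − sin φ₁ cos φ₂ cos Δλ = -0.413879
θ = atan2(y, x) = -171.8690° → 188.1310° (mod 360°)

188.1°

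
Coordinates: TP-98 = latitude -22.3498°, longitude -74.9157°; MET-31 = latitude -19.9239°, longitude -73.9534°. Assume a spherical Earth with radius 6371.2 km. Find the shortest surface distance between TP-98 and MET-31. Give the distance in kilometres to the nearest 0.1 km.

Δφ = 2.4259°,  Δλ = 0.9623°
a = sin²(Δφ/2) + cos φ₁ cos φ₂ sin²(Δλ/2) = 0.000509
c = 2·arcsin(√a) = 0.045144 rad = 2.5866°
d = R·c = 6371.2 × 0.045144 = 287.6 km

287.6 km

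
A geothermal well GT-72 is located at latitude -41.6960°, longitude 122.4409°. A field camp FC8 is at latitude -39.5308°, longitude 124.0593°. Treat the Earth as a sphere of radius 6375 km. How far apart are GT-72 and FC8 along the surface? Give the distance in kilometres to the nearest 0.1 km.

Δφ = 2.1652°,  Δλ = 1.6184°
a = sin²(Δφ/2) + cos φ₁ cos φ₂ sin²(Δλ/2) = 0.000472
c = 2·arcsin(√a) = 0.043447 rad = 2.4893°
d = R·c = 6375 × 0.043447 = 277.0 km

277.0 km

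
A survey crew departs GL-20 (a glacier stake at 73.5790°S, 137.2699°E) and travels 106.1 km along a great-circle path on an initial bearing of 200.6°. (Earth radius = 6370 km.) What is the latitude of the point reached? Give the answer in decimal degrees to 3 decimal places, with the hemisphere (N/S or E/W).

δ = d/R = 106.1/6370 = 0.016656 rad
φ₂ = arcsin(sin φ₁ cos δ + cos φ₁ sin δ cos θ)
   = arcsin(-0.95921·0.99986 + 0.28269·0.01666·-0.93606) = -74.46878°
λ₂ = λ₁ + atan2(sin θ sin δ cos φ₁, cos δ − sin φ₁ sin φ₂) = 136.01587°

74.469°S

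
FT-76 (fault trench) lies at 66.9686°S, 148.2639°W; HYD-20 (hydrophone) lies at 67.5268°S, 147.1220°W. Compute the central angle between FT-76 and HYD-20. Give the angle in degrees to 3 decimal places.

0.712°

Δφ = -0.5582°,  Δλ = 1.1419°
a = sin²(Δφ/2) + cos φ₁ cos φ₂ sin²(Δλ/2) = 0.000039
c = 2·arcsin(√a) = 0.012422 rad = 0.7118°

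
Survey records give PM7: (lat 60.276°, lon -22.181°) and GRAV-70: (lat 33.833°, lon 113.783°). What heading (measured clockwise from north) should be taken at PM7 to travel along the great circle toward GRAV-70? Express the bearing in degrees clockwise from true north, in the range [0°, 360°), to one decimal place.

Δλ = 135.9640°
y = sin Δλ · cos φ₂ = 0.577403
x = cos φ₁ sin φ₂ − sin φ₁ cos φ₂ cos Δλ = 0.794655
θ = atan2(y, x) = 36.0025° → 36.0025° (mod 360°)

36.0°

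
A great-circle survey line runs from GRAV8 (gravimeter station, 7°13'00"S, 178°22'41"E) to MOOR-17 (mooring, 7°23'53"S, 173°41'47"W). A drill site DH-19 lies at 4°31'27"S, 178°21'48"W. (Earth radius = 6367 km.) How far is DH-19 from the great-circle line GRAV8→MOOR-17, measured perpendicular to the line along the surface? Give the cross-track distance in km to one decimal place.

309.3 km

GRAV8: φ = -7.21667°, λ = +178.37806°
MOOR-17: φ = -7.39806°, λ = -173.69639°
DH-19: φ = -4.52417°, λ = -178.36333°
δ₁₃ = central angle GRAV8→DH-19 = 0.073542 rad  (haversine)
θ₁₃ = bearing GRAV8→DH-19 = 50.463°,  θ₁₂ = bearing GRAV8→MOOR-17 = 91.825°
dₓₜ = R·arcsin(sin δ₁₃ · sin(θ₁₃ − θ₁₂)) = 6367·arcsin(0.07348·sin(-41.362°)) = -309.263 km
|dₓₜ| = 309.263 km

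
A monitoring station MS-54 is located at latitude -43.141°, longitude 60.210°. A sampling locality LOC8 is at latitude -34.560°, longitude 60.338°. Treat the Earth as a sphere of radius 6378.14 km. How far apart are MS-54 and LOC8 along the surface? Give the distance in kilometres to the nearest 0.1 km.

Δφ = 8.5810°,  Δλ = 0.1280°
a = sin²(Δφ/2) + cos φ₁ cos φ₂ sin²(Δλ/2) = 0.005598
c = 2·arcsin(√a) = 0.149777 rad = 8.5816°
d = R·c = 6378.14 × 0.149777 = 955.3 km

955.3 km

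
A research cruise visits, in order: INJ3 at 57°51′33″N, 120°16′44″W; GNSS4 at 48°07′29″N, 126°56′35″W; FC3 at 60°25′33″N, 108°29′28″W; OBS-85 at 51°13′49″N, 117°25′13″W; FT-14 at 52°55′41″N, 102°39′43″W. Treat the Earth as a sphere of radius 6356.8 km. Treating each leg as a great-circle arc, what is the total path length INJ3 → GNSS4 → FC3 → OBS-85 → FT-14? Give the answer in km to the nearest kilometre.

INJ3: φ = +57.85917°, λ = -120.27889°
GNSS4: φ = +48.12472°, λ = -126.94306°
FC3: φ = +60.42583°, λ = -108.49111°
OBS-85: φ = +51.23028°, λ = -117.42028°
FT-14: φ = +52.92806°, λ = -102.66194°
INJ3→GNSS4: c = 0.183546 rad, d = 1166.77 km
GNSS4→FC3: c = 0.283422 rad, d = 1801.65 km
FC3→OBS-85: c = 0.182444 rad, d = 1159.76 km
OBS-85→FT-14: c = 0.160750 rad, d = 1021.85 km
Total = 1166.77 + 1801.65 + 1159.76 + 1021.85 = 5150.04 km

5150 km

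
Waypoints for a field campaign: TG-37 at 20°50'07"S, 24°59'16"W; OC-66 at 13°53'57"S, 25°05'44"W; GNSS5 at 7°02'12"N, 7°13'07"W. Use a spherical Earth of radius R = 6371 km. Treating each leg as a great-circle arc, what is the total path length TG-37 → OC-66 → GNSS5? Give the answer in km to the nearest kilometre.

3823 km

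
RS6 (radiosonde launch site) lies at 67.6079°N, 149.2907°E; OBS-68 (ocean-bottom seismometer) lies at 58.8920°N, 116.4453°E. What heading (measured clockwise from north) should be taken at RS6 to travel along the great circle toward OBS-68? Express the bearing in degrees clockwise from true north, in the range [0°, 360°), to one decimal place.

255.0°

Δλ = -32.8454°
y = sin Δλ · cos φ₂ = -0.280219
x = cos φ₁ sin φ₂ − sin φ₁ cos φ₂ cos Δλ = -0.075169
θ = atan2(y, x) = -105.0162° → 254.9838° (mod 360°)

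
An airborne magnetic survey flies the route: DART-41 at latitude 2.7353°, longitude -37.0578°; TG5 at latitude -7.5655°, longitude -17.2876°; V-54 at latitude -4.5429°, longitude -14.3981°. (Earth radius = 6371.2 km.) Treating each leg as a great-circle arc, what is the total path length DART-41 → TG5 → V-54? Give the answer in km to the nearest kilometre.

2938 km

DART-41→TG5: c = 0.388392 rad, d = 2474.53 km
TG5→V-54: c = 0.072783 rad, d = 463.72 km
Total = 2474.53 + 463.72 = 2938.24 km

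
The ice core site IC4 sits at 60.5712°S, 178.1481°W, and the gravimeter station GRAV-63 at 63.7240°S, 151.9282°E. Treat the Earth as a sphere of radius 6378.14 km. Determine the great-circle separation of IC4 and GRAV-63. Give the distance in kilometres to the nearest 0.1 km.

1579.6 km

Δφ = -3.1528°,  Δλ = -29.9237°
a = sin²(Δφ/2) + cos φ₁ cos φ₂ sin²(Δλ/2) = 0.015255
c = 2·arcsin(√a) = 0.247656 rad = 14.1897°
d = R·c = 6378.14 × 0.247656 = 1579.6 km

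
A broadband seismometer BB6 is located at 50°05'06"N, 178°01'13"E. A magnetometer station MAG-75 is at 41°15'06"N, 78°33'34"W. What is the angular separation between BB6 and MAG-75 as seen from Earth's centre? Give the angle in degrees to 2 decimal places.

66.81°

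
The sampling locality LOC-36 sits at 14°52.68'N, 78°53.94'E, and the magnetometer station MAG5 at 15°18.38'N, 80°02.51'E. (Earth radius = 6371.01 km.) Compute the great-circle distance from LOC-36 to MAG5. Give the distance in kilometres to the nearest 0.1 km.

131.6 km

LOC-36: φ = +14.87800°, λ = +78.89900°
MAG5: φ = +15.30633°, λ = +80.04183°
Δφ = 0.4283°,  Δλ = 1.1428°
a = sin²(Δφ/2) + cos φ₁ cos φ₂ sin²(Δλ/2) = 0.000107
c = 2·arcsin(√a) = 0.020658 rad = 1.1836°
d = R·c = 6371.01 × 0.020658 = 131.6 km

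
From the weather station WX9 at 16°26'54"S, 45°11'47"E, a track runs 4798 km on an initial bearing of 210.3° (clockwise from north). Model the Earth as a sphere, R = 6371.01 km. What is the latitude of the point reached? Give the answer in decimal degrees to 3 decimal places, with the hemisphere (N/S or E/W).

50.614°S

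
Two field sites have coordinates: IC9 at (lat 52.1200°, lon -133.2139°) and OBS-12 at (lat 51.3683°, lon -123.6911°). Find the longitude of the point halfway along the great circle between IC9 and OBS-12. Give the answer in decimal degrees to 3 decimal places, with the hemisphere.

128.413°W

Bx = cos φ₂ cos Δλ = 0.615709,  By = cos φ₂ sin Δλ = 0.103286
φₘ = atan2(sin φ₁ + sin φ₂, √((cos φ₁ + Bx)² + By²)) = 51.84041°
λₘ = λ₁ + atan2(By, cos φ₁ + Bx) = -128.41280°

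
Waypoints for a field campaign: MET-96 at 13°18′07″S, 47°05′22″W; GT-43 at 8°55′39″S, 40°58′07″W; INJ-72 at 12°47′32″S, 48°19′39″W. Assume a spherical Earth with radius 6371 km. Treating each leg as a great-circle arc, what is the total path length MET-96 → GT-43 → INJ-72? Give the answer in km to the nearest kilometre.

MET-96: φ = -13.30194°, λ = -47.08944°
GT-43: φ = -8.92750°, λ = -40.96861°
INJ-72: φ = -12.79222°, λ = -48.32750°
MET-96→GT-43: c = 0.129657 rad, d = 826.05 km
GT-43→INJ-72: c = 0.143013 rad, d = 911.14 km
Total = 826.05 + 911.14 = 1737.18 km

1737 km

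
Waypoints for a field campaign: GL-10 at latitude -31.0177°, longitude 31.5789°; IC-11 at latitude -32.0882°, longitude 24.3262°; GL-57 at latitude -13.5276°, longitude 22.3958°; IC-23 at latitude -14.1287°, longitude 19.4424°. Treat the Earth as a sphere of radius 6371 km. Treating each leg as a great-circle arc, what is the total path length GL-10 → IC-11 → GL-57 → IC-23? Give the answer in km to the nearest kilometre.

GL-10→IC-11: c = 0.109452 rad, d = 697.32 km
IC-11→GL-57: c = 0.325409 rad, d = 2073.18 km
GL-57→IC-23: c = 0.051140 rad, d = 325.81 km
Total = 697.32 + 2073.18 + 325.81 = 3096.31 km

3096 km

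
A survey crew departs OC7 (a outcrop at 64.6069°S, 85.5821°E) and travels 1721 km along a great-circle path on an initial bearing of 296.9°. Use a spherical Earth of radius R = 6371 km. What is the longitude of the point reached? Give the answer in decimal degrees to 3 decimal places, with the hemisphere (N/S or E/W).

δ = d/R = 1721/6371 = 0.270130 rad
φ₂ = arcsin(sin φ₁ cos δ + cos φ₁ sin δ cos θ)
   = arcsin(-0.90339·0.96374 + 0.42883·0.26686·0.45243) = -54.97005°
λ₂ = λ₁ + atan2(sin θ sin δ cos φ₁, cos δ − sin φ₁ sin φ₂) = 61.08796°

61.088°E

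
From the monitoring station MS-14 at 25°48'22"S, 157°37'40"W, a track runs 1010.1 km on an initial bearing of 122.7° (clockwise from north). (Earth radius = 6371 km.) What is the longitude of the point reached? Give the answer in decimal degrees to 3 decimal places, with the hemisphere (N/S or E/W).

148.763°W

MS-14: φ = -25.80611°, λ = -157.62778°
δ = d/R = 1010.1/6371 = 0.158547 rad
φ₂ = arcsin(sin φ₁ cos δ + cos φ₁ sin δ cos θ)
   = arcsin(-0.43533·0.98746 + 0.90027·0.15788·-0.54024) = -30.44133°
λ₂ = λ₁ + atan2(sin θ sin δ cos φ₁, cos δ − sin φ₁ sin φ₂) = -148.76295°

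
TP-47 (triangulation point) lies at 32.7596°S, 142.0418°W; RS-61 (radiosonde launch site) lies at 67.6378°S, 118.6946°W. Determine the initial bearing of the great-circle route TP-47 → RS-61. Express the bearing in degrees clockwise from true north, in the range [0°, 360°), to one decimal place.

165.6°

Δλ = 23.3472°
y = sin Δλ · cos φ₂ = 0.150777
x = cos φ₁ sin φ₂ − sin φ₁ cos φ₂ cos Δλ = -0.588691
θ = atan2(y, x) = 165.6341° → 165.6341° (mod 360°)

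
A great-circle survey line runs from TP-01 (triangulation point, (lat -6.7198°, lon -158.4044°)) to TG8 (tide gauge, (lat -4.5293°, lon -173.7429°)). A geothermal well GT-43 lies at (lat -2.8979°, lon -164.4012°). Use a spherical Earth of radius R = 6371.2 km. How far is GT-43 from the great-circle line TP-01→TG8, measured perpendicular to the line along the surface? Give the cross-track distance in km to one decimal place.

δ₁₃ = central angle TP-01→GT-43 = 0.123786 rad  (haversine)
θ₁₃ = bearing TP-01→GT-43 = 302.322°,  θ₁₂ = bearing TP-01→TG8 = 277.361°
dₓₜ = R·arcsin(sin δ₁₃ · sin(θ₁₃ − θ₁₂)) = 6371.2·arcsin(0.12347·sin(24.960°)) = 332.109 km
|dₓₜ| = 332.109 km

332.1 km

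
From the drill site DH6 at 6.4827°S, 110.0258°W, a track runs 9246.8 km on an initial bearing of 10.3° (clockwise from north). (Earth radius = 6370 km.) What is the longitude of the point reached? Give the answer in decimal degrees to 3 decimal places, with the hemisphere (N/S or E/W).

72.172°W

δ = d/R = 9246.8/6370 = 1.451617 rad
φ₂ = arcsin(sin φ₁ cos δ + cos φ₁ sin δ cos θ)
   = arcsin(-0.11290·0.11890 + 0.99361·0.99291·0.98389) = 73.18339°
λ₂ = λ₁ + atan2(sin θ sin δ cos φ₁, cos δ − sin φ₁ sin φ₂) = -72.17211°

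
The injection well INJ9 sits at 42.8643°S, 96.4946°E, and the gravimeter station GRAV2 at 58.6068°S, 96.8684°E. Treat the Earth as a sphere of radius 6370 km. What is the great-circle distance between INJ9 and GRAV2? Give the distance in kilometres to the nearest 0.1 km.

1750.4 km

Δφ = -15.7425°,  Δλ = 0.3738°
a = sin²(Δφ/2) + cos φ₁ cos φ₂ sin²(Δλ/2) = 0.018759
c = 2·arcsin(√a) = 0.274788 rad = 15.7442°
d = R·c = 6370 × 0.274788 = 1750.4 km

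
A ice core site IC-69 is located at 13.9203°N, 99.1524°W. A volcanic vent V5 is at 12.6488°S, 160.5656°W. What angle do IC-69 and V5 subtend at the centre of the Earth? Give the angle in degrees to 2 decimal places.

Δφ = -26.5691°,  Δλ = -61.4132°
a = sin²(Δφ/2) + cos φ₁ cos φ₂ sin²(Δλ/2) = 0.299757
c = 2·arcsin(√a) = 1.158749 rad = 66.3914°

66.39°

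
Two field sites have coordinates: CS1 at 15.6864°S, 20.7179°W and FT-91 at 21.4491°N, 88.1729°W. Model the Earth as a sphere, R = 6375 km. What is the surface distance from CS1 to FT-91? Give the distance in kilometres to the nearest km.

Δφ = 37.1355°,  Δλ = -67.4550°
a = sin²(Δφ/2) + cos φ₁ cos φ₂ sin²(Δλ/2) = 0.377652
c = 2·arcsin(√a) = 1.323590 rad = 75.8361°
d = R·c = 6375 × 1.323590 = 8437.9 km

8438 km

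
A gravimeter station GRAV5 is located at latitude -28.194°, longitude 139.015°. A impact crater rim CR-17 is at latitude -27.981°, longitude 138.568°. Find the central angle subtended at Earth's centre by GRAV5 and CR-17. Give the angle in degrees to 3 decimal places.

0.448°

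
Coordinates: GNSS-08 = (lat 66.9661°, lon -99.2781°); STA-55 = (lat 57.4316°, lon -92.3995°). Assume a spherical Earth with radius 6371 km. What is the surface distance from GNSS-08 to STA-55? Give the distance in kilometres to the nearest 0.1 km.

1117.0 km

Δφ = -9.5345°,  Δλ = 6.8786°
a = sin²(Δφ/2) + cos φ₁ cos φ₂ sin²(Δλ/2) = 0.007665
c = 2·arcsin(√a) = 0.175325 rad = 10.0454°
d = R·c = 6371 × 0.175325 = 1117.0 km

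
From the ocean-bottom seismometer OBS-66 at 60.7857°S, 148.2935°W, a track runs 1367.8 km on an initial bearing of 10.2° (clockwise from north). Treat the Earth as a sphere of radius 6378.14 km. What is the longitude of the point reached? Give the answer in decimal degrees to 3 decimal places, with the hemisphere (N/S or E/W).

145.024°W

δ = d/R = 1367.8/6378.14 = 0.214451 rad
φ₂ = arcsin(sin φ₁ cos δ + cos φ₁ sin δ cos θ)
   = arcsin(-0.87280·0.97709 + 0.48808·0.21281·0.98420) = -48.64069°
λ₂ = λ₁ + atan2(sin θ sin δ cos φ₁, cos δ − sin φ₁ sin φ₂) = -145.02403°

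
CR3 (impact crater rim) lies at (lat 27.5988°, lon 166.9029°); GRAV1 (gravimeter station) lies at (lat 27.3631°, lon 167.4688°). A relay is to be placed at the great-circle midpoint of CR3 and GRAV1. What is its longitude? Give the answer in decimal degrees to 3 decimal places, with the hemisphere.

167.186°E

Bx = cos φ₂ cos Δλ = 0.888068,  By = cos φ₂ sin Δλ = 0.008772
φₘ = atan2(sin φ₁ + sin φ₂, √((cos φ₁ + Bx)² + By²)) = 27.48124°
λₘ = λ₁ + atan2(By, cos φ₁ + Bx) = 167.18615°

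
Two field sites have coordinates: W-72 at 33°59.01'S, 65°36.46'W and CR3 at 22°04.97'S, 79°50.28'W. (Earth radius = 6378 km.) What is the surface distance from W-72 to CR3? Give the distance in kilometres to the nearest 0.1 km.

1922.2 km

W-72: φ = -33.98350°, λ = -65.60767°
CR3: φ = -22.08283°, λ = -79.83800°
Δφ = 11.9007°,  Δλ = -14.2303°
a = sin²(Δφ/2) + cos φ₁ cos φ₂ sin²(Δλ/2) = 0.022535
c = 2·arcsin(√a) = 0.301374 rad = 17.2675°
d = R·c = 6378 × 0.301374 = 1922.2 km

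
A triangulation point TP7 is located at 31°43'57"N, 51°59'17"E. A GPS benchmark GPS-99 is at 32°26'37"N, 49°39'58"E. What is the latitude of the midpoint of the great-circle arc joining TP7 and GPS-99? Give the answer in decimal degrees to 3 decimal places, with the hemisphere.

32.093°N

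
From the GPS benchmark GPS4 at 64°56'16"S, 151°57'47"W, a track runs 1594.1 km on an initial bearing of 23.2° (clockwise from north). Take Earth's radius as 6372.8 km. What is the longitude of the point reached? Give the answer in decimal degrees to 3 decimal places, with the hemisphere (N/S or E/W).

142.975°W

GPS4: φ = -64.93778°, λ = -151.96306°
δ = d/R = 1594.1/6372.8 = 0.250141 rad
φ₂ = arcsin(sin φ₁ cos δ + cos φ₁ sin δ cos θ)
   = arcsin(-0.90585·0.96888 + 0.42360·0.24754·0.91914) = -51.37760°
λ₂ = λ₁ + atan2(sin θ sin δ cos φ₁, cos δ − sin φ₁ sin φ₂) = -142.97489°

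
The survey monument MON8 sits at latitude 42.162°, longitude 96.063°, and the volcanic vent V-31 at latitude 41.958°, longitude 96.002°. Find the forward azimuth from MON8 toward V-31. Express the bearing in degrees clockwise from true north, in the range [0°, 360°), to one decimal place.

192.5°

Δλ = -0.0610°
y = sin Δλ · cos φ₂ = -0.000792
x = cos φ₁ sin φ₂ − sin φ₁ cos φ₂ cos Δλ = -0.003560
θ = atan2(y, x) = -167.4626° → 192.5374° (mod 360°)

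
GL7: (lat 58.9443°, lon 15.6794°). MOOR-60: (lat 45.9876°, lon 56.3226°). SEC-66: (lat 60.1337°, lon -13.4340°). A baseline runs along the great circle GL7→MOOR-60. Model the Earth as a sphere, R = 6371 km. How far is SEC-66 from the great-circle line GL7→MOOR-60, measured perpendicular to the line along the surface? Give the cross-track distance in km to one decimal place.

197.5 km

δ₁₃ = central angle GL7→SEC-66 = 0.256324 rad  (haversine)
θ₁₃ = bearing GL7→SEC-66 = 287.125°,  θ₁₂ = bearing GL7→MOOR-60 = 100.103°
dₓₜ = R·arcsin(sin δ₁₃ · sin(θ₁₃ − θ₁₂)) = 6371·arcsin(0.25353·sin(187.023°)) = -197.518 km
|dₓₜ| = 197.518 km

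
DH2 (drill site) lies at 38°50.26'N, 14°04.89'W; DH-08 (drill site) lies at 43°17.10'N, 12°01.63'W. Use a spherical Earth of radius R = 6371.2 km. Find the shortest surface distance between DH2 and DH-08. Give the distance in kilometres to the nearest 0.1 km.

DH2: φ = +38.83767°, λ = -14.08150°
DH-08: φ = +43.28500°, λ = -12.02717°
Δφ = 4.4473°,  Δλ = 2.0543°
a = sin²(Δφ/2) + cos φ₁ cos φ₂ sin²(Δλ/2) = 0.001688
c = 2·arcsin(√a) = 0.082186 rad = 4.7089°
d = R·c = 6371.2 × 0.082186 = 523.6 km

523.6 km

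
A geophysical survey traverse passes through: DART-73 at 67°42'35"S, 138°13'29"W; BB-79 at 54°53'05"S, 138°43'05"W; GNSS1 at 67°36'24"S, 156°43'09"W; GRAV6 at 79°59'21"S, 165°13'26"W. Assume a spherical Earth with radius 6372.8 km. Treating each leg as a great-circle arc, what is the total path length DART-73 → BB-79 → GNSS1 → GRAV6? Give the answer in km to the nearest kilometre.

4523 km

DART-73: φ = -67.70972°, λ = -138.22472°
BB-79: φ = -54.88472°, λ = -138.71806°
GNSS1: φ = -67.60667°, λ = -156.71917°
GRAV6: φ = -79.98917°, λ = -165.22389°
DART-73→BB-79: c = 0.223875 rad, d = 1426.71 km
BB-79→GNSS1: c = 0.266405 rad, d = 1697.75 km
GNSS1→GRAV6: c = 0.219486 rad, d = 1398.74 km
Total = 1426.71 + 1697.75 + 1398.74 = 4523.19 km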